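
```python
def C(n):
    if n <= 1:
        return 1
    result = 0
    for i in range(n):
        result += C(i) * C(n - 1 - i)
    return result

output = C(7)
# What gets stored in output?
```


C(7)
= sum of C(i) * C(7-1-i) for i in 0..6
First compute sub-values bottom-up:
  C(0) = 1, C(1) = 1
  C(2) = 1*1 + 1*1 = 2
  C(3) = 1*2 + 1*1 + 2*1 = 5
  C(4) = 1*5 + 1*2 + 2*1 + 5*1 = 14
  C(5) = 1*14 + 1*5 + 2*2 + 5*1 + 14*1 = 42
  C(6) = 1*42 + 1*14 + 2*5 + 5*2 + 14*1 + 42*1 = 132
Now C(7):
  C(0)*C(6) = 1*132 = 132
  C(1)*C(5) = 1*42 = 42
  C(2)*C(4) = 2*14 = 28
  C(3)*C(3) = 5*5 = 25
  C(4)*C(2) = 14*2 = 28
  C(5)*C(1) = 42*1 = 42
  C(6)*C(0) = 132*1 = 132
= 132 + 42 + 28 + 25 + 28 + 42 + 132
= 429


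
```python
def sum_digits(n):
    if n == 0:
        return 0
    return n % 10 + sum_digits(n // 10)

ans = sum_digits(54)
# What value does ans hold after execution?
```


sum_digits(54)
= 4 + sum_digits(5)
= 4 + 5 + sum_digits(0)
= 4 + 5 + 0
= 9


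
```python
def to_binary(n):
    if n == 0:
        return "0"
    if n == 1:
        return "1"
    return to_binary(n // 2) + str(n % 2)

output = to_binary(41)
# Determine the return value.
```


to_binary(41)
= to_binary(20) + "1"
= to_binary(10) + "0" + "1"
= to_binary(5) + "0" + "0" + "1"
= to_binary(2) + "1" + "0" + "0" + "1"
= to_binary(1) + "0" + "1" + "0" + "0" + "1"
= "1" + "0" + "1" + "0" + "0" + "1"
= "101001"


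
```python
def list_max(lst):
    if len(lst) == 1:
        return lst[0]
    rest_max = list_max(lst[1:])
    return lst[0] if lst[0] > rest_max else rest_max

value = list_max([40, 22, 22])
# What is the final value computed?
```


list_max([40, 22, 22])
= compare 40 with list_max([22, 22])
= compare 22 with list_max([22])
Base: list_max([22]) = 22
compare 22 with 22: max = 22
compare 40 with 22: max = 40
= 40


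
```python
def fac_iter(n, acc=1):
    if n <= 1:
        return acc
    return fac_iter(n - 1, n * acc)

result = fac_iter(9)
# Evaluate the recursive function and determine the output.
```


fac_iter(9, 1)
= fac_iter(8, 9 * 1) = fac_iter(8, 9)
= fac_iter(7, 8 * 9) = fac_iter(7, 72)
= fac_iter(6, 7 * 72) = fac_iter(6, 504)
= fac_iter(5, 6 * 504) = fac_iter(5, 3024)
= fac_iter(4, 5 * 3024) = fac_iter(4, 15120)
= fac_iter(3, 4 * 15120) = fac_iter(3, 60480)
= fac_iter(2, 3 * 60480) = fac_iter(2, 181440)
= fac_iter(1, 2 * 181440) = fac_iter(1, 362880)
n <= 1, return acc = 362880


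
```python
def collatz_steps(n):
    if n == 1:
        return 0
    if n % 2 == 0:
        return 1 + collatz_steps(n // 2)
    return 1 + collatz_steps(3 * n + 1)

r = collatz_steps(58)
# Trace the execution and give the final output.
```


collatz_steps(58)
58 is even -> collatz_steps(29)
29 is odd -> 3*29+1 = 88 -> collatz_steps(88)
88 is even -> collatz_steps(44)
44 is even -> collatz_steps(22)
22 is even -> collatz_steps(11)
11 is odd -> 3*11+1 = 34 -> collatz_steps(34)
34 is even -> collatz_steps(17)
17 is odd -> 3*17+1 = 52 -> collatz_steps(52)
52 is even -> collatz_steps(26)
26 is even -> collatz_steps(13)
13 is odd -> 3*13+1 = 40 -> collatz_steps(40)
40 is even -> collatz_steps(20)
20 is even -> collatz_steps(10)
10 is even -> collatz_steps(5)
5 is odd -> 3*5+1 = 16 -> collatz_steps(16)
16 is even -> collatz_steps(8)
8 is even -> collatz_steps(4)
4 is even -> collatz_steps(2)
2 is even -> collatz_steps(1)
Reached 1 after 19 steps
= 19


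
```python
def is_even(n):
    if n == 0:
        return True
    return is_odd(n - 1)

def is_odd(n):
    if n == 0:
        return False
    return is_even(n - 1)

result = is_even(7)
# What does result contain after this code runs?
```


is_even(7)
= is_odd(6)
= is_even(5)
= is_odd(4)
= is_even(3)
= is_odd(2)
= is_even(1)
= is_odd(0)
n == 0: return False
= False


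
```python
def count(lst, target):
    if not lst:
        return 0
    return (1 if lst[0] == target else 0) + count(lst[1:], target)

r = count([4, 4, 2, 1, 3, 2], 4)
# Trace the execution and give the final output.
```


count([4, 4, 2, 1, 3, 2], 4)
lst[0]=4 == 4: 1 + count([4, 2, 1, 3, 2], 4)
lst[0]=4 == 4: 1 + count([2, 1, 3, 2], 4)
lst[0]=2 != 4: 0 + count([1, 3, 2], 4)
lst[0]=1 != 4: 0 + count([3, 2], 4)
lst[0]=3 != 4: 0 + count([2], 4)
lst[0]=2 != 4: 0 + count([], 4)
= 2


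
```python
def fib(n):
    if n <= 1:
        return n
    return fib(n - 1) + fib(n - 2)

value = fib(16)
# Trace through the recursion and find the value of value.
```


fib(16)
= fib(15) + fib(14)
= (fib(14) + fib(13)) + fib(14)
Computing bottom-up: fib(0)=0, fib(1)=1, fib(2)=1, fib(3)=2, fib(4)=3, fib(5)=5, fib(6)=8, fib(7)=13, fib(8)=21, fib(9)=34, fib(10)=55, fib(11)=89, fib(12)=144, fib(13)=233, fib(14)=377, fib(15)=610, fib(16)=987
= 987


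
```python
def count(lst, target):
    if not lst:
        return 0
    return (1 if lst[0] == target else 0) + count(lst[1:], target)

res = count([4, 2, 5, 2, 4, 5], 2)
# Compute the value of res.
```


count([4, 2, 5, 2, 4, 5], 2)
lst[0]=4 != 2: 0 + count([2, 5, 2, 4, 5], 2)
lst[0]=2 == 2: 1 + count([5, 2, 4, 5], 2)
lst[0]=5 != 2: 0 + count([2, 4, 5], 2)
lst[0]=2 == 2: 1 + count([4, 5], 2)
lst[0]=4 != 2: 0 + count([5], 2)
lst[0]=5 != 2: 0 + count([], 2)
= 2


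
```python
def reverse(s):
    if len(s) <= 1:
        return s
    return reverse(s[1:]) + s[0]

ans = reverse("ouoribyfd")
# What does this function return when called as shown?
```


reverse("ouoribyfd")
= reverse("uoribyfd") + "o"
= reverse("oribyfd") + "u" + "o"
= reverse("ribyfd") + "o" + "u" + "o"
= reverse("ibyfd") + "r" + "o" + "u" + "o"
= reverse("byfd") + "i" + "r" + "o" + "u" + "o"
= reverse("yfd") + "b" + "i" + "r" + "o" + "u" + "o"
= reverse("fd") + "y" + "b" + "i" + "r" + "o" + "u" + "o"
= reverse("d") + "f" + "y" + "b" + "i" + "r" + "o" + "u" + "o"
= "d" + "f" + "y" + "b" + "i" + "r" + "o" + "u" + "o"
= "dfybirouo"


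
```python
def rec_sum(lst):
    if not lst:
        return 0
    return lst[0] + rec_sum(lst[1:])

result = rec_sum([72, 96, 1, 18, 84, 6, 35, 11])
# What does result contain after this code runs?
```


rec_sum([72, 96, 1, 18, 84, 6, 35, 11])
= 72 + rec_sum([96, 1, 18, 84, 6, 35, 11])
= 72 + 96 + rec_sum([1, 18, 84, 6, 35, 11])
= 72 + 96 + 1 + rec_sum([18, 84, 6, 35, 11])
= 72 + 96 + 1 + 18 + rec_sum([84, 6, 35, 11])
= 72 + 96 + 1 + 18 + 84 + rec_sum([6, 35, 11])
= 72 + 96 + 1 + 18 + 84 + 6 + rec_sum([35, 11])
= 72 + 96 + 1 + 18 + 84 + 6 + 35 + rec_sum([11])
= 72 + 96 + 1 + 18 + 84 + 6 + 35 + 11 + rec_sum([])
= 72 + 96 + 1 + 18 + 84 + 6 + 35 + 11 + 0
= 323


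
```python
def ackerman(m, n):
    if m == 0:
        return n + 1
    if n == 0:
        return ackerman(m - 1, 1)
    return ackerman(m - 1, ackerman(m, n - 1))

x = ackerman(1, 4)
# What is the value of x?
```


ackerman(1, 4)
= ackerman(0, ackerman(1, 3))
First compute ackerman(1, 3) = 5
= ackerman(0, 5)
= 6


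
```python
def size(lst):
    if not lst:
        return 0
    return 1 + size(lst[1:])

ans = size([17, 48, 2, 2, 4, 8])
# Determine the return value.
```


size([17, 48, 2, 2, 4, 8])
= 1 + size([48, 2, 2, 4, 8])
= 1 + 1 + size([2, 2, 4, 8])
= 1 + 1 + 1 + size([2, 4, 8])
= 1 + 1 + 1 + 1 + size([4, 8])
= 1 + 1 + 1 + 1 + 1 + size([8])
= 1 + 1 + 1 + 1 + 1 + 1 + size([])
= 1 + 1 + 1 + 1 + 1 + 1 + 0
= 6


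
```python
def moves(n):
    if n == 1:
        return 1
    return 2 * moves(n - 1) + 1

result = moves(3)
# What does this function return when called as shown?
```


moves(3)
= 2 * moves(2) + 1
= 2 * (2 * moves(1) + 1) + 1
Now compute bottom-up:
moves(1) = 1
moves(2) = 2 * 1 + 1 = 3
moves(3) = 2 * 3 + 1 = 7
= 7


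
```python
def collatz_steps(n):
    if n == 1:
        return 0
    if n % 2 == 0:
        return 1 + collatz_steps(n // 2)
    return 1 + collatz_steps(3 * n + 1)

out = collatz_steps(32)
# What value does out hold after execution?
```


collatz_steps(32)
32 is even -> collatz_steps(16)
16 is even -> collatz_steps(8)
8 is even -> collatz_steps(4)
4 is even -> collatz_steps(2)
2 is even -> collatz_steps(1)
Reached 1 after 5 steps
= 5


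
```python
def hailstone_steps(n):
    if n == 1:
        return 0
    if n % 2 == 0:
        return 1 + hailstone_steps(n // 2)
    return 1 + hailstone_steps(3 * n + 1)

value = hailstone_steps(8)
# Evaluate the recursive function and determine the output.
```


hailstone_steps(8)
8 is even -> hailstone_steps(4)
4 is even -> hailstone_steps(2)
2 is even -> hailstone_steps(1)
Reached 1 after 3 steps
= 3


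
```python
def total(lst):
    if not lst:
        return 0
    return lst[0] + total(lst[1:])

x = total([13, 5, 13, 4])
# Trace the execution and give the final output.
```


total([13, 5, 13, 4])
= 13 + total([5, 13, 4])
= 13 + 5 + total([13, 4])
= 13 + 5 + 13 + total([4])
= 13 + 5 + 13 + 4 + total([])
= 13 + 5 + 13 + 4 + 0
= 35


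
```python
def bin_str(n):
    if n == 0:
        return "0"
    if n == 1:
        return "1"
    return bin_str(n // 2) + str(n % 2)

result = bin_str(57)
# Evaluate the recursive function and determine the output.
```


bin_str(57)
= bin_str(28) + "1"
= bin_str(14) + "0" + "1"
= bin_str(7) + "0" + "0" + "1"
= bin_str(3) + "1" + "0" + "0" + "1"
= bin_str(1) + "1" + "1" + "0" + "0" + "1"
= "1" + "1" + "1" + "0" + "0" + "1"
= "111001"


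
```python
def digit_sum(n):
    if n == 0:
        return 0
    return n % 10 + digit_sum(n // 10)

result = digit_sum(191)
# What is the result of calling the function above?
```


digit_sum(191)
= 1 + digit_sum(19)
= 1 + 9 + digit_sum(1)
= 1 + 9 + 1 + digit_sum(0)
= 1 + 9 + 1 + 0
= 11


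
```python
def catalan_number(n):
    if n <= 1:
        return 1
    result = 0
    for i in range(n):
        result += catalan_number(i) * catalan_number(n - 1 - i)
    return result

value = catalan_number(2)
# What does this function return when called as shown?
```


catalan_number(2)
= sum of catalan_number(i) * catalan_number(2-1-i) for i in 0..1
  catalan_number(0)*catalan_number(1) = 1*1 = 1
  catalan_number(1)*catalan_number(0) = 1*1 = 1
= 1 + 1
= 2


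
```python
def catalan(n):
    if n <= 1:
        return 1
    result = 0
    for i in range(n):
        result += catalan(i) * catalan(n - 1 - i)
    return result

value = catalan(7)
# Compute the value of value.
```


catalan(7)
= sum of catalan(i) * catalan(7-1-i) for i in 0..6
First compute sub-values bottom-up:
  catalan(0) = 1, catalan(1) = 1
  catalan(2) = 1*1 + 1*1 = 2
  catalan(3) = 1*2 + 1*1 + 2*1 = 5
  catalan(4) = 1*5 + 1*2 + 2*1 + 5*1 = 14
  catalan(5) = 1*14 + 1*5 + 2*2 + 5*1 + 14*1 = 42
  catalan(6) = 1*42 + 1*14 + 2*5 + 5*2 + 14*1 + 42*1 = 132
Now catalan(7):
  catalan(0)*catalan(6) = 1*132 = 132
  catalan(1)*catalan(5) = 1*42 = 42
  catalan(2)*catalan(4) = 2*14 = 28
  catalan(3)*catalan(3) = 5*5 = 25
  catalan(4)*catalan(2) = 14*2 = 28
  catalan(5)*catalan(1) = 42*1 = 42
  catalan(6)*catalan(0) = 132*1 = 132
= 132 + 42 + 28 + 25 + 28 + 42 + 132
= 429


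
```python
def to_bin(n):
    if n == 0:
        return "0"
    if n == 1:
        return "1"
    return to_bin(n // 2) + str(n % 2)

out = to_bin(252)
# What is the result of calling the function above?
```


to_bin(252)
= to_bin(126) + "0"
= to_bin(63) + "0" + "0"
= to_bin(31) + "1" + "0" + "0"
= to_bin(15) + "1" + "1" + "0" + "0"
= to_bin(7) + "1" + "1" + "1" + "0" + "0"
= to_bin(3) + "1" + "1" + "1" + "1" + "0" + "0"
= to_bin(1) + "1" + "1" + "1" + "1" + "1" + "0" + "0"
= "1" + "1" + "1" + "1" + "1" + "1" + "0" + "0"
= "11111100"


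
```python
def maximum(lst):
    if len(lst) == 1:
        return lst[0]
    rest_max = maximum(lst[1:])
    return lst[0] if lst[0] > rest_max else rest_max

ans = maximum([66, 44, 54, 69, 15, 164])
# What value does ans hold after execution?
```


maximum([66, 44, 54, 69, 15, 164])
= compare 66 with maximum([44, 54, 69, 15, 164])
= compare 44 with maximum([54, 69, 15, 164])
= compare 54 with maximum([69, 15, 164])
= compare 69 with maximum([15, 164])
= compare 15 with maximum([164])
Base: maximum([164]) = 164
compare 15 with 164: max = 164
compare 69 with 164: max = 164
compare 54 with 164: max = 164
compare 44 with 164: max = 164
compare 66 with 164: max = 164
= 164


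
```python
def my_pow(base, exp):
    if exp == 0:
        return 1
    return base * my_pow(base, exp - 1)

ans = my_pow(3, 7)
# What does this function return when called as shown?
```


my_pow(3, 7)
= 3 * my_pow(3, 6)
= 3 * 3 * my_pow(3, 5)
= 3 * 3 * 3 * my_pow(3, 4)
= 3 * 3 * 3 * 3 * my_pow(3, 3)
= 3 * 3 * 3 * 3 * 3 * my_pow(3, 2)
= 3 * 3 * 3 * 3 * 3 * 3 * my_pow(3, 1)
= 3 * 3 * 3 * 3 * 3 * 3 * 3 * my_pow(3, 0)
= 3 * 3 * 3 * 3 * 3 * 3 * 3 * 1
= 2187


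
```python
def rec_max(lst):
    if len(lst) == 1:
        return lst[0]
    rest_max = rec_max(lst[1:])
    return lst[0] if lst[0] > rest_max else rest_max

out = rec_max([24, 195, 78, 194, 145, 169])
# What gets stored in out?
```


rec_max([24, 195, 78, 194, 145, 169])
= compare 24 with rec_max([195, 78, 194, 145, 169])
= compare 195 with rec_max([78, 194, 145, 169])
= compare 78 with rec_max([194, 145, 169])
= compare 194 with rec_max([145, 169])
= compare 145 with rec_max([169])
Base: rec_max([169]) = 169
compare 145 with 169: max = 169
compare 194 with 169: max = 194
compare 78 with 194: max = 194
compare 195 with 194: max = 195
compare 24 with 195: max = 195
= 195


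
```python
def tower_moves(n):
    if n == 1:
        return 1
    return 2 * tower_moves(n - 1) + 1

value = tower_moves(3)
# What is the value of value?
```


tower_moves(3)
= 2 * tower_moves(2) + 1
= 2 * (2 * tower_moves(1) + 1) + 1
Now compute bottom-up:
tower_moves(1) = 1
tower_moves(2) = 2 * 1 + 1 = 3
tower_moves(3) = 2 * 3 + 1 = 7
= 7


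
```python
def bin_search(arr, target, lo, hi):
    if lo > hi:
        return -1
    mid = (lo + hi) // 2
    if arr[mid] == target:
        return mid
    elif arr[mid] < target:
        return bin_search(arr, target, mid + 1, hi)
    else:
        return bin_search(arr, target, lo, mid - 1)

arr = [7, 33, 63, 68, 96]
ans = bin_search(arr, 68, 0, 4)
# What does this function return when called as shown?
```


bin_search(arr, 68, 0, 4)
lo=0, hi=4, mid=2, arr[mid]=63
63 < 68, search right half
lo=3, hi=4, mid=3, arr[mid]=68
arr[3] == 68, found at index 3
= 3


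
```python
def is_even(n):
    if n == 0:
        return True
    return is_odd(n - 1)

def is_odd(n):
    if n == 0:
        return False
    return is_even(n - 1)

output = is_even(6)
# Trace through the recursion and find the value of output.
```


is_even(6)
= is_odd(5)
= is_even(4)
= is_odd(3)
= is_even(2)
= is_odd(1)
= is_even(0)
n == 0: return True
= True


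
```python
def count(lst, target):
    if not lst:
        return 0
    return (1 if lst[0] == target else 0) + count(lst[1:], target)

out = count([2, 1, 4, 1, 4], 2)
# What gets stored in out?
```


count([2, 1, 4, 1, 4], 2)
lst[0]=2 == 2: 1 + count([1, 4, 1, 4], 2)
lst[0]=1 != 2: 0 + count([4, 1, 4], 2)
lst[0]=4 != 2: 0 + count([1, 4], 2)
lst[0]=1 != 2: 0 + count([4], 2)
lst[0]=4 != 2: 0 + count([], 2)
= 1


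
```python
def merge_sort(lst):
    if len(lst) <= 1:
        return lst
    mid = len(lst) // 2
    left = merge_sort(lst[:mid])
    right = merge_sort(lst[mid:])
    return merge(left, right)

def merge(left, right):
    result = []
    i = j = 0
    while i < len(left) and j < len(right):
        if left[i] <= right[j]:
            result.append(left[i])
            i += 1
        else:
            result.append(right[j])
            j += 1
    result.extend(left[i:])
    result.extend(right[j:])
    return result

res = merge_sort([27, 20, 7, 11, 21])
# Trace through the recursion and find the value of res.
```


merge_sort([27, 20, 7, 11, 21])
Split into [27, 20] and [7, 11, 21]
Left sorted: [20, 27]
Right sorted: [7, 11, 21]
Merge [20, 27] and [7, 11, 21]
= [7, 11, 20, 21, 27]


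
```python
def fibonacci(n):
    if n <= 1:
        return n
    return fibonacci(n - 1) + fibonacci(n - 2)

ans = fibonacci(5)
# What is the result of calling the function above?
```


fibonacci(5)
= fibonacci(4) + fibonacci(3)
= (fibonacci(3) + fibonacci(2)) + fibonacci(3)
Computing bottom-up: fibonacci(0)=0, fibonacci(1)=1, fibonacci(2)=1, fibonacci(3)=2, fibonacci(4)=3, fibonacci(5)=5
= 5


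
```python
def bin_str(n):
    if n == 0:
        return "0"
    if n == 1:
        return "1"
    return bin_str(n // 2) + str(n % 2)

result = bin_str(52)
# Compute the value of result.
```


bin_str(52)
= bin_str(26) + "0"
= bin_str(13) + "0" + "0"
= bin_str(6) + "1" + "0" + "0"
= bin_str(3) + "0" + "1" + "0" + "0"
= bin_str(1) + "1" + "0" + "1" + "0" + "0"
= "1" + "1" + "0" + "1" + "0" + "0"
= "110100"


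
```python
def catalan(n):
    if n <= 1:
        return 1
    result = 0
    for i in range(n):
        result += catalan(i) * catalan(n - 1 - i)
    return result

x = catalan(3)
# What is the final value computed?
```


catalan(3)
= sum of catalan(i) * catalan(3-1-i) for i in 0..2
First compute sub-values bottom-up:
  catalan(0) = 1, catalan(1) = 1
  catalan(2) = 1*1 + 1*1 = 2
Now catalan(3):
  catalan(0)*catalan(2) = 1*2 = 2
  catalan(1)*catalan(1) = 1*1 = 1
  catalan(2)*catalan(0) = 2*1 = 2
= 2 + 1 + 2
= 5


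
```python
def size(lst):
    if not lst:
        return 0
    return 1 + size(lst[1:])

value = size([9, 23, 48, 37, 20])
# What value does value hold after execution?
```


size([9, 23, 48, 37, 20])
= 1 + size([23, 48, 37, 20])
= 1 + 1 + size([48, 37, 20])
= 1 + 1 + 1 + size([37, 20])
= 1 + 1 + 1 + 1 + size([20])
= 1 + 1 + 1 + 1 + 1 + size([])
= 1 + 1 + 1 + 1 + 1 + 0
= 5


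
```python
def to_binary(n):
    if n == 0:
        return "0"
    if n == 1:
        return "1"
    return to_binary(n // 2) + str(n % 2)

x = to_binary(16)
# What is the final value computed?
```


to_binary(16)
= to_binary(8) + "0"
= to_binary(4) + "0" + "0"
= to_binary(2) + "0" + "0" + "0"
= to_binary(1) + "0" + "0" + "0" + "0"
= "1" + "0" + "0" + "0" + "0"
= "10000"


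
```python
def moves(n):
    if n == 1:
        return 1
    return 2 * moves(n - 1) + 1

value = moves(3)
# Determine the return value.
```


moves(3)
= 2 * moves(2) + 1
= 2 * (2 * moves(1) + 1) + 1
Now compute bottom-up:
moves(1) = 1
moves(2) = 2 * 1 + 1 = 3
moves(3) = 2 * 3 + 1 = 7
= 7


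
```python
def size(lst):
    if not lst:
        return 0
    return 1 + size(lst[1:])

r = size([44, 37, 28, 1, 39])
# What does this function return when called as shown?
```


size([44, 37, 28, 1, 39])
= 1 + size([37, 28, 1, 39])
= 1 + 1 + size([28, 1, 39])
= 1 + 1 + 1 + size([1, 39])
= 1 + 1 + 1 + 1 + size([39])
= 1 + 1 + 1 + 1 + 1 + size([])
= 1 + 1 + 1 + 1 + 1 + 0
= 5


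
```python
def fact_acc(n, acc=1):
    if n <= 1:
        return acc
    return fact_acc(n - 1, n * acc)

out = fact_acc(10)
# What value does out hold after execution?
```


fact_acc(10, 1)
= fact_acc(9, 10 * 1) = fact_acc(9, 10)
= fact_acc(8, 9 * 10) = fact_acc(8, 90)
= fact_acc(7, 8 * 90) = fact_acc(7, 720)
= fact_acc(6, 7 * 720) = fact_acc(6, 5040)
= fact_acc(5, 6 * 5040) = fact_acc(5, 30240)
= fact_acc(4, 5 * 30240) = fact_acc(4, 151200)
= fact_acc(3, 4 * 151200) = fact_acc(3, 604800)
= fact_acc(2, 3 * 604800) = fact_acc(2, 1814400)
= fact_acc(1, 2 * 1814400) = fact_acc(1, 3628800)
n <= 1, return acc = 3628800


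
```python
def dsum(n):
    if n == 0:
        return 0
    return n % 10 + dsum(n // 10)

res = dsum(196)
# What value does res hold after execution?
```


dsum(196)
= 6 + dsum(19)
= 6 + 9 + dsum(1)
= 6 + 9 + 1 + dsum(0)
= 6 + 9 + 1 + 0
= 16


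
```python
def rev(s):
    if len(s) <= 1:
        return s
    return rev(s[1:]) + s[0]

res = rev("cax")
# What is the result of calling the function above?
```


rev("cax")
= rev("ax") + "c"
= rev("x") + "a" + "c"
= "x" + "a" + "c"
= "xac"


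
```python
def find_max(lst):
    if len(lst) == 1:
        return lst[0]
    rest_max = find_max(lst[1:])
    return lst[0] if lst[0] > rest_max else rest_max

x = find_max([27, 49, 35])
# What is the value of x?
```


find_max([27, 49, 35])
= compare 27 with find_max([49, 35])
= compare 49 with find_max([35])
Base: find_max([35]) = 35
compare 49 with 35: max = 49
compare 27 with 49: max = 49
= 49


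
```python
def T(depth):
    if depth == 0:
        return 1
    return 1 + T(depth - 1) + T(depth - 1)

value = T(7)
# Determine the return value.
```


T(7)
= 1 + T(6) + T(6)
= 1 + 2 * T(6)
T(k) = 2^(k+1) - 1
T(0) = 1
T(1) = 3
T(2) = 7
T(3) = 15
T(4) = 31
T(7) = 2^8 - 1 = 255


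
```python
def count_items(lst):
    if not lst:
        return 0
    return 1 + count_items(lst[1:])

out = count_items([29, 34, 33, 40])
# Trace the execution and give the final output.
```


count_items([29, 34, 33, 40])
= 1 + count_items([34, 33, 40])
= 1 + 1 + count_items([33, 40])
= 1 + 1 + 1 + count_items([40])
= 1 + 1 + 1 + 1 + count_items([])
= 1 + 1 + 1 + 1 + 0
= 4


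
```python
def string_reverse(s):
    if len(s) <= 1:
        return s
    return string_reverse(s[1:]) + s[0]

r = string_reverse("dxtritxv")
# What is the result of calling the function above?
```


string_reverse("dxtritxv")
= string_reverse("xtritxv") + "d"
= string_reverse("tritxv") + "x" + "d"
= string_reverse("ritxv") + "t" + "x" + "d"
= string_reverse("itxv") + "r" + "t" + "x" + "d"
= string_reverse("txv") + "i" + "r" + "t" + "x" + "d"
= string_reverse("xv") + "t" + "i" + "r" + "t" + "x" + "d"
= string_reverse("v") + "x" + "t" + "i" + "r" + "t" + "x" + "d"
= "v" + "x" + "t" + "i" + "r" + "t" + "x" + "d"
= "vxtirtxd"


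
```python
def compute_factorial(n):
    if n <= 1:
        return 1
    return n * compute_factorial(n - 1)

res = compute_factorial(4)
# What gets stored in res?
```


compute_factorial(4)
= 4 * compute_factorial(3)
= 4 * 3 * compute_factorial(2)
= 4 * 3 * 2 * compute_factorial(1)
= 4 * 3 * 2 * 1
= 24


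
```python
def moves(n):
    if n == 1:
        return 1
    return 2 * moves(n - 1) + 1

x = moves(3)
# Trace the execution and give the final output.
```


moves(3)
= 2 * moves(2) + 1
= 2 * (2 * moves(1) + 1) + 1
Now compute bottom-up:
moves(1) = 1
moves(2) = 2 * 1 + 1 = 3
moves(3) = 2 * 3 + 1 = 7
= 7


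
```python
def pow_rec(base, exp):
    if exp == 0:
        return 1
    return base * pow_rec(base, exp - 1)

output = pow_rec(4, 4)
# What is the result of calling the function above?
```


pow_rec(4, 4)
= 4 * pow_rec(4, 3)
= 4 * 4 * pow_rec(4, 2)
= 4 * 4 * 4 * pow_rec(4, 1)
= 4 * 4 * 4 * 4 * pow_rec(4, 0)
= 4 * 4 * 4 * 4 * 1
= 256


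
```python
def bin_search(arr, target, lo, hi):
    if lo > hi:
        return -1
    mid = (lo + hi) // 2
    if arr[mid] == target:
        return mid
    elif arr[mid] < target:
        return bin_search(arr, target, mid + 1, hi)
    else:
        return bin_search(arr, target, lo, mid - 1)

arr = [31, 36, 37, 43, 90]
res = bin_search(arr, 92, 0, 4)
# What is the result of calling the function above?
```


bin_search(arr, 92, 0, 4)
lo=0, hi=4, mid=2, arr[mid]=37
37 < 92, search right half
lo=3, hi=4, mid=3, arr[mid]=43
43 < 92, search right half
lo=4, hi=4, mid=4, arr[mid]=90
90 < 92, search right half
lo > hi, target not found, return -1
= -1


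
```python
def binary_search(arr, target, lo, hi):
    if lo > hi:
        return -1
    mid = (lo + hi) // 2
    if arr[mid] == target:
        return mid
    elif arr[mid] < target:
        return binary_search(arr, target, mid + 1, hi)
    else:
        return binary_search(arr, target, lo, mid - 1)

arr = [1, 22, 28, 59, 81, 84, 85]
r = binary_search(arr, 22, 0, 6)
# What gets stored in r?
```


binary_search(arr, 22, 0, 6)
lo=0, hi=6, mid=3, arr[mid]=59
59 > 22, search left half
lo=0, hi=2, mid=1, arr[mid]=22
arr[1] == 22, found at index 1
= 1


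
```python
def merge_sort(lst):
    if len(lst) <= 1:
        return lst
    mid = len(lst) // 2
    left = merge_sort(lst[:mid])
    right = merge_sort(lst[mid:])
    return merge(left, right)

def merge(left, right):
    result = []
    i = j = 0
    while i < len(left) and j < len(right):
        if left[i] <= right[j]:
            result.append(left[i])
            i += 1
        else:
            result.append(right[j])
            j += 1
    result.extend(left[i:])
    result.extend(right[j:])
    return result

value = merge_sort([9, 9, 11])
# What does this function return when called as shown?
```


merge_sort([9, 9, 11])
Split into [9] and [9, 11]
Left sorted: [9]
Right sorted: [9, 11]
Merge [9] and [9, 11]
= [9, 9, 11]


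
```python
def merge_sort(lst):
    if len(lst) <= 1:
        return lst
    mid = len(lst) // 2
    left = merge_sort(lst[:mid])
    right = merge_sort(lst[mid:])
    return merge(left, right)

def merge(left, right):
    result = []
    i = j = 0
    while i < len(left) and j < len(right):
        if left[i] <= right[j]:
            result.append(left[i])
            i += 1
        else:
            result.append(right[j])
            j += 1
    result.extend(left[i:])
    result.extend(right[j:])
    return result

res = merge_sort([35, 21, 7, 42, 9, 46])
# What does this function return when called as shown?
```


merge_sort([35, 21, 7, 42, 9, 46])
Split into [35, 21, 7] and [42, 9, 46]
Left sorted: [7, 21, 35]
Right sorted: [9, 42, 46]
Merge [7, 21, 35] and [9, 42, 46]
= [7, 9, 21, 35, 42, 46]


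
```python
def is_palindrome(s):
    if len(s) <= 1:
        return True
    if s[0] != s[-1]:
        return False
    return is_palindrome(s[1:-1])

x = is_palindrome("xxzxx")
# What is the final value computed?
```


is_palindrome("xxzxx")
"xxzxx": s[0]='x' == s[-1]='x' -> is_palindrome("xzx")
"xzx": s[0]='x' == s[-1]='x' -> is_palindrome("z")
"z": len <= 1 -> True
= True


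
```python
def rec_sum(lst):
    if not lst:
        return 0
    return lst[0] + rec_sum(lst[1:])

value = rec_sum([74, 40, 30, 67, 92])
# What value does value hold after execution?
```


rec_sum([74, 40, 30, 67, 92])
= 74 + rec_sum([40, 30, 67, 92])
= 74 + 40 + rec_sum([30, 67, 92])
= 74 + 40 + 30 + rec_sum([67, 92])
= 74 + 40 + 30 + 67 + rec_sum([92])
= 74 + 40 + 30 + 67 + 92 + rec_sum([])
= 74 + 40 + 30 + 67 + 92 + 0
= 303


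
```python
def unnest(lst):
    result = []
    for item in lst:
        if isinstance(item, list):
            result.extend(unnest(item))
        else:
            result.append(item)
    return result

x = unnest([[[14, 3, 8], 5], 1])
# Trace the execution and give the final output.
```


unnest([[[14, 3, 8], 5], 1])
Processing each element:
  [[14, 3, 8], 5] is a list -> unnest recursively -> [14, 3, 8, 5]
  1 is not a list -> append 1
= [14, 3, 8, 5, 1]


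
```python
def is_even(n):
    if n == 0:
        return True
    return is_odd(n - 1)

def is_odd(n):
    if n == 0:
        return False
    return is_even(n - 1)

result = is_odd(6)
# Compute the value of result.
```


is_odd(6)
= is_even(5)
= is_odd(4)
= is_even(3)
= is_odd(2)
= is_even(1)
= is_odd(0)
n == 0: return False
= False


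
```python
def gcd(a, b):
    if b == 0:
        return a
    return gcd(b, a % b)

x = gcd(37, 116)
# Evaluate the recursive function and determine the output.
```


gcd(37, 116)
= gcd(116, 37 % 116) = gcd(116, 37)
= gcd(37, 116 % 37) = gcd(37, 5)
= gcd(5, 37 % 5) = gcd(5, 2)
= gcd(2, 5 % 2) = gcd(2, 1)
= gcd(1, 2 % 1) = gcd(1, 0)
b == 0, return a = 1


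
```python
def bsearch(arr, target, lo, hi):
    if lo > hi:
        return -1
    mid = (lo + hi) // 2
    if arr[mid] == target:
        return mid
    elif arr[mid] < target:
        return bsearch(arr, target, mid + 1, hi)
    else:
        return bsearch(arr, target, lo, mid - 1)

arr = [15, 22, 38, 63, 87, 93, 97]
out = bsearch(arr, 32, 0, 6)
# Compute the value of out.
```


bsearch(arr, 32, 0, 6)
lo=0, hi=6, mid=3, arr[mid]=63
63 > 32, search left half
lo=0, hi=2, mid=1, arr[mid]=22
22 < 32, search right half
lo=2, hi=2, mid=2, arr[mid]=38
38 > 32, search left half
lo > hi, target not found, return -1
= -1


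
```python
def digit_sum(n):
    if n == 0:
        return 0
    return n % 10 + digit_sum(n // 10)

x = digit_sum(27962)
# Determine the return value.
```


digit_sum(27962)
= 2 + digit_sum(2796)
= 2 + 6 + digit_sum(279)
= 2 + 6 + 9 + digit_sum(27)
= 2 + 6 + 9 + 7 + digit_sum(2)
= 2 + 6 + 9 + 7 + 2 + digit_sum(0)
= 2 + 6 + 9 + 7 + 2 + 0
= 26


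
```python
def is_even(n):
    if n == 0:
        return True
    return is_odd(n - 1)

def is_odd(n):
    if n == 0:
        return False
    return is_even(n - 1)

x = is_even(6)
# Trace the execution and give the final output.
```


is_even(6)
= is_odd(5)
= is_even(4)
= is_odd(3)
= is_even(2)
= is_odd(1)
= is_even(0)
n == 0: return True
= True


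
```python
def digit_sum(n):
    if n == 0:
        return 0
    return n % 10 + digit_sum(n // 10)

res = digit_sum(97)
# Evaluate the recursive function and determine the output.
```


digit_sum(97)
= 7 + digit_sum(9)
= 7 + 9 + digit_sum(0)
= 7 + 9 + 0
= 16


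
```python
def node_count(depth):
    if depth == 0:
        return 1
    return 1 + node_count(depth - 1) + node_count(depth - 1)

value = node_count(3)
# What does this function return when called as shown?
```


node_count(3)
= 1 + node_count(2) + node_count(2)
= 1 + 2 * node_count(2)
node_count(k) = 2^(k+1) - 1
node_count(0) = 1
node_count(1) = 3
node_count(2) = 7
node_count(3) = 15
node_count(3) = 2^4 - 1 = 15


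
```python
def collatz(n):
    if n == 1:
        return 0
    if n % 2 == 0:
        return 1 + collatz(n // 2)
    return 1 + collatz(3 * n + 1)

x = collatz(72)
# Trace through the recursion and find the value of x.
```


collatz(72)
72 is even -> collatz(36)
36 is even -> collatz(18)
18 is even -> collatz(9)
9 is odd -> 3*9+1 = 28 -> collatz(28)
28 is even -> collatz(14)
14 is even -> collatz(7)
7 is odd -> 3*7+1 = 22 -> collatz(22)
22 is even -> collatz(11)
11 is odd -> 3*11+1 = 34 -> collatz(34)
34 is even -> collatz(17)
17 is odd -> 3*17+1 = 52 -> collatz(52)
52 is even -> collatz(26)
26 is even -> collatz(13)
13 is odd -> 3*13+1 = 40 -> collatz(40)
40 is even -> collatz(20)
20 is even -> collatz(10)
10 is even -> collatz(5)
5 is odd -> 3*5+1 = 16 -> collatz(16)
16 is even -> collatz(8)
8 is even -> collatz(4)
4 is even -> collatz(2)
2 is even -> collatz(1)
Reached 1 after 22 steps
= 22


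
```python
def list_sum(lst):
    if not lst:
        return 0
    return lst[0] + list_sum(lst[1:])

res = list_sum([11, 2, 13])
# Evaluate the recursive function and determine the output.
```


list_sum([11, 2, 13])
= 11 + list_sum([2, 13])
= 11 + 2 + list_sum([13])
= 11 + 2 + 13 + list_sum([])
= 11 + 2 + 13 + 0
= 26


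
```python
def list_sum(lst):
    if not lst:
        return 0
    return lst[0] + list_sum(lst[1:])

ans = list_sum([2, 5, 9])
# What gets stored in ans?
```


list_sum([2, 5, 9])
= 2 + list_sum([5, 9])
= 2 + 5 + list_sum([9])
= 2 + 5 + 9 + list_sum([])
= 2 + 5 + 9 + 0
= 16


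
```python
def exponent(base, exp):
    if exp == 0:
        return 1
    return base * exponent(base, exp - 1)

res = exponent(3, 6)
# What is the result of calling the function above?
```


exponent(3, 6)
= 3 * exponent(3, 5)
= 3 * 3 * exponent(3, 4)
= 3 * 3 * 3 * exponent(3, 3)
= 3 * 3 * 3 * 3 * exponent(3, 2)
= 3 * 3 * 3 * 3 * 3 * exponent(3, 1)
= 3 * 3 * 3 * 3 * 3 * 3 * exponent(3, 0)
= 3 * 3 * 3 * 3 * 3 * 3 * 1
= 729


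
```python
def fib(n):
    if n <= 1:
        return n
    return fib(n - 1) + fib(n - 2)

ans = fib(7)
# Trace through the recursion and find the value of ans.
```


fib(7)
= fib(6) + fib(5)
= (fib(5) + fib(4)) + fib(5)
Computing bottom-up: fib(0)=0, fib(1)=1, fib(2)=1, fib(3)=2, fib(4)=3, fib(5)=5, fib(6)=8, fib(7)=13
= 13


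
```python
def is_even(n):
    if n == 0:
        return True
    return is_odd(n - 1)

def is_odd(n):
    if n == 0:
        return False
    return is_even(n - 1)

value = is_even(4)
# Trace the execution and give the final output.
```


is_even(4)
= is_odd(3)
= is_even(2)
= is_odd(1)
= is_even(0)
n == 0: return True
= True


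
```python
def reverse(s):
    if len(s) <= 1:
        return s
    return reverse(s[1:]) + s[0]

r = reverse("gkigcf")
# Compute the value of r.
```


reverse("gkigcf")
= reverse("kigcf") + "g"
= reverse("igcf") + "k" + "g"
= reverse("gcf") + "i" + "k" + "g"
= reverse("cf") + "g" + "i" + "k" + "g"
= reverse("f") + "c" + "g" + "i" + "k" + "g"
= "f" + "c" + "g" + "i" + "k" + "g"
= "fcgikg"


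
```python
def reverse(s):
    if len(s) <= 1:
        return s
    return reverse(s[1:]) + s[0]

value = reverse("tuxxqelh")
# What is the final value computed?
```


reverse("tuxxqelh")
= reverse("uxxqelh") + "t"
= reverse("xxqelh") + "u" + "t"
= reverse("xqelh") + "x" + "u" + "t"
= reverse("qelh") + "x" + "x" + "u" + "t"
= reverse("elh") + "q" + "x" + "x" + "u" + "t"
= reverse("lh") + "e" + "q" + "x" + "x" + "u" + "t"
= reverse("h") + "l" + "e" + "q" + "x" + "x" + "u" + "t"
= "h" + "l" + "e" + "q" + "x" + "x" + "u" + "t"
= "hleqxxut"


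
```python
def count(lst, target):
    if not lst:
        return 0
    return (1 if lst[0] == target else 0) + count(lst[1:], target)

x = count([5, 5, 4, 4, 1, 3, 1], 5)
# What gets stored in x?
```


count([5, 5, 4, 4, 1, 3, 1], 5)
lst[0]=5 == 5: 1 + count([5, 4, 4, 1, 3, 1], 5)
lst[0]=5 == 5: 1 + count([4, 4, 1, 3, 1], 5)
lst[0]=4 != 5: 0 + count([4, 1, 3, 1], 5)
lst[0]=4 != 5: 0 + count([1, 3, 1], 5)
lst[0]=1 != 5: 0 + count([3, 1], 5)
lst[0]=3 != 5: 0 + count([1], 5)
lst[0]=1 != 5: 0 + count([], 5)
= 2


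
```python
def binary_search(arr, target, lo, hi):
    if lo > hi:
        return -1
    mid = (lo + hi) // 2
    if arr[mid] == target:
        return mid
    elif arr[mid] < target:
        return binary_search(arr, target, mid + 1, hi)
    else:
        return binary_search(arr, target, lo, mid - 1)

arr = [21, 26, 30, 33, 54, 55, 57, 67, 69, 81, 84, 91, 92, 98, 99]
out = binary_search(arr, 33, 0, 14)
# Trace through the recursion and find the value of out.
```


binary_search(arr, 33, 0, 14)
lo=0, hi=14, mid=7, arr[mid]=67
67 > 33, search left half
lo=0, hi=6, mid=3, arr[mid]=33
arr[3] == 33, found at index 3
= 3


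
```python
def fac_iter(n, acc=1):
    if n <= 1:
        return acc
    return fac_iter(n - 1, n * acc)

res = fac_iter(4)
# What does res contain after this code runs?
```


fac_iter(4, 1)
= fac_iter(3, 4 * 1) = fac_iter(3, 4)
= fac_iter(2, 3 * 4) = fac_iter(2, 12)
= fac_iter(1, 2 * 12) = fac_iter(1, 24)
n <= 1, return acc = 24


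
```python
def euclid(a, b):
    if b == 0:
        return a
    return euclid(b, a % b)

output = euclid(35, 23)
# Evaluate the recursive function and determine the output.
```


euclid(35, 23)
= euclid(23, 35 % 23) = euclid(23, 12)
= euclid(12, 23 % 12) = euclid(12, 11)
= euclid(11, 12 % 11) = euclid(11, 1)
= euclid(1, 11 % 1) = euclid(1, 0)
b == 0, return a = 1


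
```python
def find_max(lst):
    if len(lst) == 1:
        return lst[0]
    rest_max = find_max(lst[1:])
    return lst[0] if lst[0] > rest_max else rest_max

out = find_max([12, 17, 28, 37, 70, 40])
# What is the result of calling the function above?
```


find_max([12, 17, 28, 37, 70, 40])
= compare 12 with find_max([17, 28, 37, 70, 40])
= compare 17 with find_max([28, 37, 70, 40])
= compare 28 with find_max([37, 70, 40])
= compare 37 with find_max([70, 40])
= compare 70 with find_max([40])
Base: find_max([40]) = 40
compare 70 with 40: max = 70
compare 37 with 70: max = 70
compare 28 with 70: max = 70
compare 17 with 70: max = 70
compare 12 with 70: max = 70
= 70


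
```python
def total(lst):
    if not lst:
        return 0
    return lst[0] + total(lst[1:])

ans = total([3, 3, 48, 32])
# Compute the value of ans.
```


total([3, 3, 48, 32])
= 3 + total([3, 48, 32])
= 3 + 3 + total([48, 32])
= 3 + 3 + 48 + total([32])
= 3 + 3 + 48 + 32 + total([])
= 3 + 3 + 48 + 32 + 0
= 86


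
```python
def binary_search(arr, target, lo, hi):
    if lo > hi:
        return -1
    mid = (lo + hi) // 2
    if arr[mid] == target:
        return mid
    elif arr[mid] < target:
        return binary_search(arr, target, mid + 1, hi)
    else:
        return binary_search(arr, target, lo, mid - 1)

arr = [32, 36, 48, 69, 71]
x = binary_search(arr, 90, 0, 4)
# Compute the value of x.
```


binary_search(arr, 90, 0, 4)
lo=0, hi=4, mid=2, arr[mid]=48
48 < 90, search right half
lo=3, hi=4, mid=3, arr[mid]=69
69 < 90, search right half
lo=4, hi=4, mid=4, arr[mid]=71
71 < 90, search right half
lo > hi, target not found, return -1
= -1


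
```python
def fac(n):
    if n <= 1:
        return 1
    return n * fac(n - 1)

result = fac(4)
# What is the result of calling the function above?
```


fac(4)
= 4 * fac(3)
= 4 * 3 * fac(2)
= 4 * 3 * 2 * fac(1)
= 4 * 3 * 2 * 1
= 24


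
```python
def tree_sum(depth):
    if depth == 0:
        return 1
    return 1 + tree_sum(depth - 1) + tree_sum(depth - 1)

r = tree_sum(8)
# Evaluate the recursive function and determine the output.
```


tree_sum(8)
= 1 + tree_sum(7) + tree_sum(7)
= 1 + 2 * tree_sum(7)
tree_sum(k) = 2^(k+1) - 1
tree_sum(0) = 1
tree_sum(1) = 3
tree_sum(2) = 7
tree_sum(3) = 15
tree_sum(4) = 31
tree_sum(8) = 2^9 - 1 = 511


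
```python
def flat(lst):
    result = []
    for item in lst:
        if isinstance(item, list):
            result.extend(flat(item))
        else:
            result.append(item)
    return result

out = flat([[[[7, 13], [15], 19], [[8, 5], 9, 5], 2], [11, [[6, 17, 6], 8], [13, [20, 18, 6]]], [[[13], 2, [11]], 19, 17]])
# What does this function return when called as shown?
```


flat([[[[7, 13], [15], 19], [[8, 5], 9, 5], 2], [11, [[6, 17, 6], 8], [13, [20, 18, 6]]], [[[13], 2, [11]], 19, 17]])
Processing each element:
  [[[7, 13], [15], 19], [[8, 5], 9, 5], 2] is a list -> flat recursively -> [7, 13, 15, 19, 8, 5, 9, 5, 2]
  [11, [[6, 17, 6], 8], [13, [20, 18, 6]]] is a list -> flat recursively -> [11, 6, 17, 6, 8, 13, 20, 18, 6]
  [[[13], 2, [11]], 19, 17] is a list -> flat recursively -> [13, 2, 11, 19, 17]
= [7, 13, 15, 19, 8, 5, 9, 5, 2, 11, 6, 17, 6, 8, 13, 20, 18, 6, 13, 2, 11, 19, 17]


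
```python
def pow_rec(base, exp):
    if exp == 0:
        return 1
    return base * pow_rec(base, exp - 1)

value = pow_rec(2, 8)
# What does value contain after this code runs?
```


pow_rec(2, 8)
= 2 * pow_rec(2, 7)
= 2 * 2 * pow_rec(2, 6)
= 2 * 2 * 2 * pow_rec(2, 5)
= 2 * 2 * 2 * 2 * pow_rec(2, 4)
= 2 * 2 * 2 * 2 * 2 * pow_rec(2, 3)
= 2 * 2 * 2 * 2 * 2 * 2 * pow_rec(2, 2)
= 2 * 2 * 2 * 2 * 2 * 2 * 2 * pow_rec(2, 1)
= 2 * 2 * 2 * 2 * 2 * 2 * 2 * 2 * pow_rec(2, 0)
= 2 * 2 * 2 * 2 * 2 * 2 * 2 * 2 * 1
= 256


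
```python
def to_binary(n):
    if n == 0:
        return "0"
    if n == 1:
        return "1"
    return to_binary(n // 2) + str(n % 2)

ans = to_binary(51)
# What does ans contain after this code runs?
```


to_binary(51)
= to_binary(25) + "1"
= to_binary(12) + "1" + "1"
= to_binary(6) + "0" + "1" + "1"
= to_binary(3) + "0" + "0" + "1" + "1"
= to_binary(1) + "1" + "0" + "0" + "1" + "1"
= "1" + "1" + "0" + "0" + "1" + "1"
= "110011"


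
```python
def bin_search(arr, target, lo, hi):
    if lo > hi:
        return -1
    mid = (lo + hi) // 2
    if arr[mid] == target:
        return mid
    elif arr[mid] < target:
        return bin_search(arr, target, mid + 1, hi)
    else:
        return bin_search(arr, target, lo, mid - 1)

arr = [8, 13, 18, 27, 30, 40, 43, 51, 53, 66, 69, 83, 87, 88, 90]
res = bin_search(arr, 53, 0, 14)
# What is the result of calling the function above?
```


bin_search(arr, 53, 0, 14)
lo=0, hi=14, mid=7, arr[mid]=51
51 < 53, search right half
lo=8, hi=14, mid=11, arr[mid]=83
83 > 53, search left half
lo=8, hi=10, mid=9, arr[mid]=66
66 > 53, search left half
lo=8, hi=8, mid=8, arr[mid]=53
arr[8] == 53, found at index 8
= 8


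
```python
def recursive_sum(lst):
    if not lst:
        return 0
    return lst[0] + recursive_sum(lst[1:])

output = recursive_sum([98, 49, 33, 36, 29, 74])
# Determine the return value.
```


recursive_sum([98, 49, 33, 36, 29, 74])
= 98 + recursive_sum([49, 33, 36, 29, 74])
= 98 + 49 + recursive_sum([33, 36, 29, 74])
= 98 + 49 + 33 + recursive_sum([36, 29, 74])
= 98 + 49 + 33 + 36 + recursive_sum([29, 74])
= 98 + 49 + 33 + 36 + 29 + recursive_sum([74])
= 98 + 49 + 33 + 36 + 29 + 74 + recursive_sum([])
= 98 + 49 + 33 + 36 + 29 + 74 + 0
= 319


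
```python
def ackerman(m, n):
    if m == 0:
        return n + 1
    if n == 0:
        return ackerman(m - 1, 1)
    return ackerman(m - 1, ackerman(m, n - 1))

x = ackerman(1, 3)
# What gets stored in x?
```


ackerman(1, 3)
= ackerman(0, ackerman(1, 2))
First compute ackerman(1, 2) = 4
= ackerman(0, 4)
= 5
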